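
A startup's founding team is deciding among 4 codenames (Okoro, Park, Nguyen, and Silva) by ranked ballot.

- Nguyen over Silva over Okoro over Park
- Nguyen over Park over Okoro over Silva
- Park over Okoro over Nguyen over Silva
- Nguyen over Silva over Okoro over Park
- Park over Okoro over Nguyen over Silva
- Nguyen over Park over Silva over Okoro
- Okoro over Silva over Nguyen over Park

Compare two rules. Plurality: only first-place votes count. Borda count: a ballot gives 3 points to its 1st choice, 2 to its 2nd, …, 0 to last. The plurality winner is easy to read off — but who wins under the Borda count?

Plurality first-place counts: Okoro 1, Park 2, Nguyen 4, Silva 0 → Nguyen.
Borda totals: Okoro 10, Park 10, Nguyen 15, Silva 7 → Nguyen.

Nguyen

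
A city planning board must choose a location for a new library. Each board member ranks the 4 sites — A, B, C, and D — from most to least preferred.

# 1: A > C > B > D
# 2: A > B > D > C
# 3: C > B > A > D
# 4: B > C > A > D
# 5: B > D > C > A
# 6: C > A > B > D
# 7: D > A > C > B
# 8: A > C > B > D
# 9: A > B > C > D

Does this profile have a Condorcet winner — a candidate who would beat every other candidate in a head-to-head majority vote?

Head-to-head results (9 voters total):
A vs B: A wins 6–3.
A vs C: A wins 5–4.
A vs D: A wins 7–2.
B vs C: C wins 5–4.
B vs D: B wins 8–1.
C vs D: C wins 6–3.
A beats each rival — B (6–3), C (5–4), D (7–2) — so A is the Condorcet winner.

Yes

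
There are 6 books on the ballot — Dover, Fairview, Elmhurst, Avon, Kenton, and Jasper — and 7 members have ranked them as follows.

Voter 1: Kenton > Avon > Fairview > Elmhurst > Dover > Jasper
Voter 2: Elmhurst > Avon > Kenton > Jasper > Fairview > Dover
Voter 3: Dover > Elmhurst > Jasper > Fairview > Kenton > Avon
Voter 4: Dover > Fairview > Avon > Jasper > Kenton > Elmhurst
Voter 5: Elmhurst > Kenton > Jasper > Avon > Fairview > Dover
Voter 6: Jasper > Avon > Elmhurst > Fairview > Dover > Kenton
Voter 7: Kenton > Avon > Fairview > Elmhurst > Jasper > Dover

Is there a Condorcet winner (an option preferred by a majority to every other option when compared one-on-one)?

Head-to-head results (7 voters total):
Dover vs Fairview: Fairview wins 5–2.
Dover vs Elmhurst: Elmhurst wins 5–2.
Dover vs Avon: Avon wins 5–2.
Dover vs Kenton: Kenton wins 4–3.
Dover vs Jasper: Jasper wins 4–3.
Fairview vs Elmhurst: Elmhurst wins 4–3.
Fairview vs Avon: Avon wins 5–2.
Fairview vs Kenton: Kenton wins 4–3.
Fairview vs Jasper: Jasper wins 4–3.
Elmhurst vs Avon: Avon wins 4–3.
Elmhurst vs Kenton: Elmhurst wins 4–3.
Elmhurst vs Jasper: Elmhurst wins 5–2.
Avon vs Kenton: Kenton wins 4–3.
Avon vs Jasper: Avon wins 4–3.
Kenton vs Jasper: Kenton wins 4–3.
No candidate beats all others: Elmhurst beats Kenton beats Avon beats Elmhurst, a majority cycle.

No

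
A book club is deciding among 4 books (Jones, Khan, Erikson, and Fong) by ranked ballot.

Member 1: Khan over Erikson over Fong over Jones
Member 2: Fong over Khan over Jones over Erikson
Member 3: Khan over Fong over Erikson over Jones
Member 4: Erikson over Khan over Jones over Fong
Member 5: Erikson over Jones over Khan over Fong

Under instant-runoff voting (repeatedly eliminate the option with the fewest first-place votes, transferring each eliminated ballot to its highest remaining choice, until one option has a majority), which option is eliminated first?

Jones

Round 1: Khan 2, Erikson 2, Fong 1, Jones 0. Jones has the fewest and is eliminated.
Round 2: Khan 2, Erikson 2, Fong 1. Fong has the fewest and is eliminated.
Round 3: Khan 3, Erikson 2. Khan has a majority.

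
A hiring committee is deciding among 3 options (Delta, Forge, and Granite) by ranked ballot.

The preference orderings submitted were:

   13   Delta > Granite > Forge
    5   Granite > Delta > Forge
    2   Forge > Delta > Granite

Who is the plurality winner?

First-place vote totals:
  Delta: 13
  Forge: 2
  Granite: 5
Delta has the most first-place votes.

Delta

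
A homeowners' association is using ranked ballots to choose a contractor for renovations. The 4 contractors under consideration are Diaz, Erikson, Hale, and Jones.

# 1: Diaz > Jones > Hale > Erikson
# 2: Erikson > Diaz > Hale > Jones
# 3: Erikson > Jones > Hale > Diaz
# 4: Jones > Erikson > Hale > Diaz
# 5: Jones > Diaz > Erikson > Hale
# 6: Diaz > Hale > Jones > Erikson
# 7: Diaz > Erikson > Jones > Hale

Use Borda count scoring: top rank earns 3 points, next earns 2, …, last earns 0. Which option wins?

Diaz

Borda scores:
  Diaz: 3 + 2 + 0 + 0 + 2 + 3 + 3 = 13
  Erikson: 0 + 3 + 3 + 2 + 1 + 0 + 2 = 11
  Hale: 1 + 1 + 1 + 1 + 0 + 2 + 0 = 6
  Jones: 2 + 0 + 2 + 3 + 3 + 1 + 1 = 12
Diaz has the highest total.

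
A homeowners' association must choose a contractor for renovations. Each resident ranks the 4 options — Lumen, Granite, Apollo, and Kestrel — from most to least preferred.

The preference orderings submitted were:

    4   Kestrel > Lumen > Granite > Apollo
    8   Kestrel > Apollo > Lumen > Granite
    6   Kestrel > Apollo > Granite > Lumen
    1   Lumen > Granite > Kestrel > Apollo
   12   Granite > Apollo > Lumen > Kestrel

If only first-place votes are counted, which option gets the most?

Kestrel

First-place vote totals:
  Lumen: 1
  Granite: 12
  Apollo: 0
  Kestrel: 18
Kestrel has the most first-place votes.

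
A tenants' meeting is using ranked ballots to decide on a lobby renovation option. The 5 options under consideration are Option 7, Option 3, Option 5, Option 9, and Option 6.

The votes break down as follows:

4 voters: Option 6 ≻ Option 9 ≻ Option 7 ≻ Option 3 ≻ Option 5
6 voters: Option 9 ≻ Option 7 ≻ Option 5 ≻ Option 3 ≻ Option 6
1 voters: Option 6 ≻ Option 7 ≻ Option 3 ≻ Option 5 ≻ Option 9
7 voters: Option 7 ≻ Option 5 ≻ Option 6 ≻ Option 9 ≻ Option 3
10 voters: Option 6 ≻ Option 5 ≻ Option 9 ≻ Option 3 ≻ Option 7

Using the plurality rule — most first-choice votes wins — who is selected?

First-place vote totals:
  Option 7: 7
  Option 3: 0
  Option 5: 0
  Option 9: 6
  Option 6: 15
Option 6 has the most first-place votes.

Option 6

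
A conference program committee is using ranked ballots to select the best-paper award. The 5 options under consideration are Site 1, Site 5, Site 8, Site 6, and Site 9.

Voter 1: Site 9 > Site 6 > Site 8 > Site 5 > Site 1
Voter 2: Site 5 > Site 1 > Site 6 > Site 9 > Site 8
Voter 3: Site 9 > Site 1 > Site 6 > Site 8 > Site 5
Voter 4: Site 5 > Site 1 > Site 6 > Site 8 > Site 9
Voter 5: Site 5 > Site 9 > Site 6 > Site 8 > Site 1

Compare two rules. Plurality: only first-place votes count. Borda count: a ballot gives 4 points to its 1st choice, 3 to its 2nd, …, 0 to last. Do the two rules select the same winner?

Plurality first-place counts: Site 1 0, Site 5 3, Site 8 0, Site 6 0, Site 9 2 → Site 5.
Borda totals: Site 1 9, Site 5 13, Site 8 5, Site 6 11, Site 9 12 → Site 5.
The two rules agree on Site 5.

Yes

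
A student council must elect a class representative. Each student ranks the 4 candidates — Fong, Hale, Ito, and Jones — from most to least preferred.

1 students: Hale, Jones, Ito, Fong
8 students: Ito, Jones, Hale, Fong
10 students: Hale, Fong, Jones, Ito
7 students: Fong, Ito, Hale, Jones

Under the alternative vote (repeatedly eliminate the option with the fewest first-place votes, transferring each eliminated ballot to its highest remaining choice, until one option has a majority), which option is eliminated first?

Round 1: Hale 11, Ito 8, Fong 7, Jones 0. Jones has the fewest and is eliminated.
Round 2: Hale 11, Ito 8, Fong 7. Fong has the fewest and is eliminated.
Round 3: Ito 15, Hale 11. Ito has a majority.

Jones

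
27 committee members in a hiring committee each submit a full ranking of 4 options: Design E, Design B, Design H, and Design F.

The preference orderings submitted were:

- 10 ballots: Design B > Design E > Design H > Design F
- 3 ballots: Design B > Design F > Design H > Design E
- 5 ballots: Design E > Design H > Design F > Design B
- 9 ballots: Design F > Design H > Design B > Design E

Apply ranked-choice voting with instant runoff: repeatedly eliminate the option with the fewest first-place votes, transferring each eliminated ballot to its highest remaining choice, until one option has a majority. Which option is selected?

Design F

Round 1: Design B 13, Design F 9, Design E 5, Design H 0. Design H has the fewest and is eliminated.
Round 2: Design B 13, Design F 9, Design E 5. Design E has the fewest and is eliminated.
Round 3: Design F 14, Design B 13. Design F has a majority.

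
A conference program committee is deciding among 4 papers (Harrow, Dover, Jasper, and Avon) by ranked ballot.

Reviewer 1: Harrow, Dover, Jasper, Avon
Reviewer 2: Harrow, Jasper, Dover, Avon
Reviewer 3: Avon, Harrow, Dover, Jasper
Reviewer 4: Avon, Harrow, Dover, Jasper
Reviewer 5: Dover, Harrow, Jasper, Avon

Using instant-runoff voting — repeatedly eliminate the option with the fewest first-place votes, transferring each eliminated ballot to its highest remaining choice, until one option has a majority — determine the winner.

Harrow

Round 1: Harrow 2, Avon 2, Dover 1, Jasper 0. Jasper has the fewest and is eliminated.
Round 2: Harrow 2, Avon 2, Dover 1. Dover has the fewest and is eliminated.
Round 3: Harrow 3, Avon 2. Harrow has a majority.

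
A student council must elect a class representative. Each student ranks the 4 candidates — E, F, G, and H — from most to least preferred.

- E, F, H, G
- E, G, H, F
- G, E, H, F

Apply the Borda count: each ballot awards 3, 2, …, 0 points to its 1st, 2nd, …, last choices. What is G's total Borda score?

Borda scores:
  E: 3 + 3 + 2 = 8
  F: 2 + 0 + 0 = 2
  G: 0 + 2 + 3 = 5
  H: 1 + 1 + 1 = 3

5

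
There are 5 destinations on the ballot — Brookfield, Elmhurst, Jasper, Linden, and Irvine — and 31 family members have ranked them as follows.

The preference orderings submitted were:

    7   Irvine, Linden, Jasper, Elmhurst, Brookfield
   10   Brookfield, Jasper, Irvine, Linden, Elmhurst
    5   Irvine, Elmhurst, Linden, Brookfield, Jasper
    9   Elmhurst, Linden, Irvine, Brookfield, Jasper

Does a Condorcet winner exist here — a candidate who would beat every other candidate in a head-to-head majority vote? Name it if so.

Head-to-head results (31 voters total):
Brookfield vs Elmhurst: Elmhurst wins 21–10.
Brookfield vs Jasper: Brookfield wins 24–7.
Brookfield vs Linden: Linden wins 21–10.
Brookfield vs Irvine: Irvine wins 21–10.
Elmhurst vs Jasper: Jasper wins 17–14.
Elmhurst vs Linden: Linden wins 17–14.
Elmhurst vs Irvine: Irvine wins 22–9.
Jasper vs Linden: Linden wins 21–10.
Jasper vs Irvine: Irvine wins 21–10.
Linden vs Irvine: Irvine wins 22–9.
Irvine beats each rival — Brookfield (21–10), Elmhurst (22–9), Jasper (21–10), Linden (22–9) — so Irvine is the Condorcet winner.

Irvine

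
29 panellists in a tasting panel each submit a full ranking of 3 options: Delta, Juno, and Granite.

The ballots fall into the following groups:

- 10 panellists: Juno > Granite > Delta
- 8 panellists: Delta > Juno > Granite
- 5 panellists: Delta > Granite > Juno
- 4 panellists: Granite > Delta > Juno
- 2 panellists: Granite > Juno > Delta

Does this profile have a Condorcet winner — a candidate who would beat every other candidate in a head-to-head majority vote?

Head-to-head results (29 voters total):
Delta vs Juno: Delta wins 17–12.
Delta vs Granite: Granite wins 16–13.
Juno vs Granite: Juno wins 18–11.
No candidate beats all others: Delta beats Juno beats Granite beats Delta, a majority cycle.

No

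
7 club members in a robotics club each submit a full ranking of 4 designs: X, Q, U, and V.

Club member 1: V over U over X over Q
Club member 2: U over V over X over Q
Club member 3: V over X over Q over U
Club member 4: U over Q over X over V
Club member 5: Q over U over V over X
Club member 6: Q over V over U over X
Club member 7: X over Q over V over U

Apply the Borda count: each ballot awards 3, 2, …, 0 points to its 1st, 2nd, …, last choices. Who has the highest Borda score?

V

Borda scores:
  X: 1 + 1 + 2 + 1 + 0 + 0 + 3 = 8
  Q: 0 + 0 + 1 + 2 + 3 + 3 + 2 = 11
  U: 2 + 3 + 0 + 3 + 2 + 1 + 0 = 11
  V: 3 + 2 + 3 + 0 + 1 + 2 + 1 = 12
V has the highest total.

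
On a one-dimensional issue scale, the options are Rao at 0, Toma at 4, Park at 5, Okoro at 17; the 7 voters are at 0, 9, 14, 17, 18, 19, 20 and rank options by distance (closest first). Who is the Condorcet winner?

Okoro

With single-peaked preferences on a line, the Condorcet winner is the candidate closest to the median voter.
The median voter (position 17) is closest to Okoro at 17.
Check: Okoro vs Toma — voters closer to Okoro: 5 of 7.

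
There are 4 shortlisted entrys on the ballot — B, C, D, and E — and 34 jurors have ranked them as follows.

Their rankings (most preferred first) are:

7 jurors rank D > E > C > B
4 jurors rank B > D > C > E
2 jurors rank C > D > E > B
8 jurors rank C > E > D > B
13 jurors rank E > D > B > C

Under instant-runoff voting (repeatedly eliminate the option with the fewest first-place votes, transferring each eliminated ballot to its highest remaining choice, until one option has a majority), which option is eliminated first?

Round 1: E 13, C 10, D 7, B 4. B has the fewest and is eliminated.
Round 2: E 13, D 11, C 10. C has the fewest and is eliminated.
Round 3: E 21, D 13. E has a majority.

B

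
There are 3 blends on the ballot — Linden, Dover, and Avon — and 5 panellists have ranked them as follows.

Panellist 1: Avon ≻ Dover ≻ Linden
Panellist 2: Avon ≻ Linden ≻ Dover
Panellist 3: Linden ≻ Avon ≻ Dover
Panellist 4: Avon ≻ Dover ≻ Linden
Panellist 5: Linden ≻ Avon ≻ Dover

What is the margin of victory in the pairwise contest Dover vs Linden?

Ballots ranking Dover above Linden: 2.
Ballots ranking Linden above Dover: 3.
Linden wins 3–2, a margin of 1.

1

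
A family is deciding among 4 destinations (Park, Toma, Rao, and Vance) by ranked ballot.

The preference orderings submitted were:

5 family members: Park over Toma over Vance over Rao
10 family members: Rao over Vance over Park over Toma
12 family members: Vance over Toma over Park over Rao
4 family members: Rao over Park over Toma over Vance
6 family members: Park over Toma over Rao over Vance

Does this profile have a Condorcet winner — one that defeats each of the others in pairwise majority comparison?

No

Head-to-head results (37 voters total):
Park vs Toma: Park wins 25–12.
Park vs Rao: Park wins 23–14.
Park vs Vance: Vance wins 22–15.
Toma vs Rao: Toma wins 23–14.
Toma vs Vance: Vance wins 22–15.
Rao vs Vance: Rao wins 20–17.
No candidate beats all others: Park beats Rao beats Vance beats Park, a majority cycle.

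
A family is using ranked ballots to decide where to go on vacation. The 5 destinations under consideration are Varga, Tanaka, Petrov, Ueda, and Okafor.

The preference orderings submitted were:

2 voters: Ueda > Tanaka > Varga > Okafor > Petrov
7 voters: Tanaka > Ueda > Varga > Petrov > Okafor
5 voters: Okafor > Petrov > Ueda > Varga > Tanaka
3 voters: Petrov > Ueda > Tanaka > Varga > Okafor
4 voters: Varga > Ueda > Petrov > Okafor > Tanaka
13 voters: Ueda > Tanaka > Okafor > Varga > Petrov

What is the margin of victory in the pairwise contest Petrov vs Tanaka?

Ballots ranking Petrov above Tanaka: 5+3+4 = 12.
Ballots ranking Tanaka above Petrov: 2+7+13 = 22.
Tanaka wins 22–12, a margin of 10.

10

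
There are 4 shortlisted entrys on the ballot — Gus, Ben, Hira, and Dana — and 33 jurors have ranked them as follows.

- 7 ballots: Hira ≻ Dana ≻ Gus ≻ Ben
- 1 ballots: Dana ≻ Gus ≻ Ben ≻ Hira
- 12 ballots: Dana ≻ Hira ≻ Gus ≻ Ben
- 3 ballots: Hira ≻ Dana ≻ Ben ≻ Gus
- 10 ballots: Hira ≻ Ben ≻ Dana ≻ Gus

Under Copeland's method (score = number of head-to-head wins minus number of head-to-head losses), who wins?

Hira

Pairwise results:
  Gus vs Ben: Gus wins 20–13.
  Gus vs Hira: Hira wins 32–1.
  Gus vs Dana: Dana wins 33–0.
  Ben vs Hira: Hira wins 32–1.
  Ben vs Dana: Dana wins 23–10.
  Hira vs Dana: Hira wins 20–13.
Copeland scores (wins − losses):
  Gus: 1 − 2 = -1
  Ben: 0 − 3 = -3
  Hira: 3 − 0 = 3
  Dana: 2 − 1 = 1
Hira has the best Copeland score.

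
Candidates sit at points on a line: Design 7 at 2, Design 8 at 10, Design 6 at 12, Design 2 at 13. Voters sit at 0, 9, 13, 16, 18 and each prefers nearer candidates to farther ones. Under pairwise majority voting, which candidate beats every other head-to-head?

With single-peaked preferences on a line, the Condorcet winner is the candidate closest to the median voter.
The median voter (position 13) is closest to Design 2 at 13.
Check: Design 2 vs Design 6 — voters closer to Design 2: 3 of 5.

Design 2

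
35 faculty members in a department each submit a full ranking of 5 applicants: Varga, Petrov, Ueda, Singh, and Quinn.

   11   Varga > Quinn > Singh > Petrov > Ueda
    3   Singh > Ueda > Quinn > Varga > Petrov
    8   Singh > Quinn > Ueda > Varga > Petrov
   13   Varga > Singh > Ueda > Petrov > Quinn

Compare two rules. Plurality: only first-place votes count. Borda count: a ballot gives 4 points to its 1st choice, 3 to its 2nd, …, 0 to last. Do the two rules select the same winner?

Yes

Plurality first-place counts: Varga 24, Petrov 0, Ueda 0, Singh 11, Quinn 0 → Varga.
Borda totals: Varga 107, Petrov 24, Ueda 51, Singh 105, Quinn 63 → Varga.
The two rules agree on Varga.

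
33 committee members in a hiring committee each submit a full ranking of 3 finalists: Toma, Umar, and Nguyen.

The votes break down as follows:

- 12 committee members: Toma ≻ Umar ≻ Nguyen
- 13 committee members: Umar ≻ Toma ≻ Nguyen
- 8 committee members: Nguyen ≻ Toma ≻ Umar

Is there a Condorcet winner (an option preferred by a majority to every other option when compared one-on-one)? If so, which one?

Head-to-head results (33 voters total):
Toma vs Umar: Toma wins 20–13.
Toma vs Nguyen: Toma wins 25–8.
Umar vs Nguyen: Umar wins 25–8.
Toma beats each rival — Umar (20–13), Nguyen (25–8) — so Toma is the Condorcet winner.

Toma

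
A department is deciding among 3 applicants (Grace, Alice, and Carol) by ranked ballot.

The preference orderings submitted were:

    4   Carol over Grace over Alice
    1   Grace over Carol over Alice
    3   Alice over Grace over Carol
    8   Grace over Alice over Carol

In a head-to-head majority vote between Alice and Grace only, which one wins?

Grace

Ballots ranking Alice above Grace: 3.
Ballots ranking Grace above Alice: 4+1+8 = 13.
Grace wins the head-to-head, 13–3.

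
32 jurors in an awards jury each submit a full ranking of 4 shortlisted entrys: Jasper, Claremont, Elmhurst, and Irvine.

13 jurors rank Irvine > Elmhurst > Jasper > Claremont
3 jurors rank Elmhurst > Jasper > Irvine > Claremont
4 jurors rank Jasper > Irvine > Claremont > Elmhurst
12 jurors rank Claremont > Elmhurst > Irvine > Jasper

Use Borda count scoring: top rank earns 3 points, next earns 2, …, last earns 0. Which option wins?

Irvine

Borda scores:
  Jasper: 13·1 + 3·2 + 4·3 + 12·0 = 31
  Claremont: 13·0 + 3·0 + 4·1 + 12·3 = 40
  Elmhurst: 13·2 + 3·3 + 4·0 + 12·2 = 59
  Irvine: 13·3 + 3·1 + 4·2 + 12·1 = 62
Irvine has the highest total.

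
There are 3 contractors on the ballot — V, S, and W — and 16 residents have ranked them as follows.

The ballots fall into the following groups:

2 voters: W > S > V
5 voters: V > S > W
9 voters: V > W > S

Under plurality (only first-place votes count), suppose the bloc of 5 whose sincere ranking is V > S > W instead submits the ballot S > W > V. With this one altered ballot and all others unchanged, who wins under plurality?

First-place totals with the altered ballot: V 9, S 5, W 2.
The winner is unchanged: still V.

V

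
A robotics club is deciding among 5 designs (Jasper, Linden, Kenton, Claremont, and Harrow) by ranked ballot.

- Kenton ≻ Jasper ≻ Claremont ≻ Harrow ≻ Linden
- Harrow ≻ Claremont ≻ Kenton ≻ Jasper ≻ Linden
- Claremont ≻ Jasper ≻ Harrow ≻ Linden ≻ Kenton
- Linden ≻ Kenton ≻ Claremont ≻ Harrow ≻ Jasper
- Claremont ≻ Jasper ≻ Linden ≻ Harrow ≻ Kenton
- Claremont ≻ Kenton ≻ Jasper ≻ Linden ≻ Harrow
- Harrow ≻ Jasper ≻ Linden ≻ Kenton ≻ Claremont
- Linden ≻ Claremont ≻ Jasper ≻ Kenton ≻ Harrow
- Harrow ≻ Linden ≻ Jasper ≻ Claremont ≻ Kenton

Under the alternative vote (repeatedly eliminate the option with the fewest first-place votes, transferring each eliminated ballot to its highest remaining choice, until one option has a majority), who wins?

Round 1: Claremont 3, Harrow 3, Linden 2, Kenton 1, Jasper 0. Jasper has the fewest and is eliminated.
Round 2: Claremont 3, Harrow 3, Linden 2, Kenton 1. Kenton has the fewest and is eliminated.
Round 3: Claremont 4, Harrow 3, Linden 2. Linden has the fewest and is eliminated.
Round 4: Claremont 6, Harrow 3. Claremont has a majority.

Claremont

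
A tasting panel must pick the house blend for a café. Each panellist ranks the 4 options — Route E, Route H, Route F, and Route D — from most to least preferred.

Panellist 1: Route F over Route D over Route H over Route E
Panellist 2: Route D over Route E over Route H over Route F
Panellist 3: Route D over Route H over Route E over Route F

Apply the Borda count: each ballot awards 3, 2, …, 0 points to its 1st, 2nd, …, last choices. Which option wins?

Borda scores:
  Route E: 0 + 2 + 1 = 3
  Route H: 1 + 1 + 2 = 4
  Route F: 3 + 0 + 0 = 3
  Route D: 2 + 3 + 3 = 8
Route D has the highest total.

Route D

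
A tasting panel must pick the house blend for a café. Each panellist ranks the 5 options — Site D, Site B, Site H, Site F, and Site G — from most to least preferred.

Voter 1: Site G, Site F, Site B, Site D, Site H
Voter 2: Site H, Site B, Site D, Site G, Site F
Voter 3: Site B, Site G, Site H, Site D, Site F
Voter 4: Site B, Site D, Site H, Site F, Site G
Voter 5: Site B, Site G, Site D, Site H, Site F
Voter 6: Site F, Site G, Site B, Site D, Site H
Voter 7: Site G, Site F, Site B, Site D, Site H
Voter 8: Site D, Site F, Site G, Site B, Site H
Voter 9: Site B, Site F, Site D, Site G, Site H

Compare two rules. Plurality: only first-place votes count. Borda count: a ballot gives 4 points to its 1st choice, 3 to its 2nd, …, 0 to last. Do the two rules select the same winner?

Plurality first-place counts: Site D 1, Site B 4, Site H 1, Site F 1, Site G 2 → Site B.
Borda totals: Site D 17, Site B 26, Site H 9, Site F 17, Site G 21 → Site B.
The two rules agree on Site B.

Yes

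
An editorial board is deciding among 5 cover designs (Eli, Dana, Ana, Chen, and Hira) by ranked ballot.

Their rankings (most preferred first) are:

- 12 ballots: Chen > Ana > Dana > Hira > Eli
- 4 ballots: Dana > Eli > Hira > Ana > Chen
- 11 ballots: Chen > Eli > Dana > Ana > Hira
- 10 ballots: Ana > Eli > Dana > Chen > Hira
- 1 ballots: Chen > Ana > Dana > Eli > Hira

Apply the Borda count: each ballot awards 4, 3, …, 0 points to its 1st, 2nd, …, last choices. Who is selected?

Borda scores:
  Eli: 12·0 + 4·3 + 11·3 + 10·3 + 1 = 76
  Dana: 12·2 + 4·4 + 11·2 + 10·2 + 2 = 84
  Ana: 12·3 + 4·1 + 11·1 + 10·4 + 3 = 94
  Chen: 12·4 + 4·0 + 11·4 + 10·1 + 4 = 106
  Hira: 12·1 + 4·2 + 11·0 + 10·0 + 0 = 20
Chen has the highest total.

Chen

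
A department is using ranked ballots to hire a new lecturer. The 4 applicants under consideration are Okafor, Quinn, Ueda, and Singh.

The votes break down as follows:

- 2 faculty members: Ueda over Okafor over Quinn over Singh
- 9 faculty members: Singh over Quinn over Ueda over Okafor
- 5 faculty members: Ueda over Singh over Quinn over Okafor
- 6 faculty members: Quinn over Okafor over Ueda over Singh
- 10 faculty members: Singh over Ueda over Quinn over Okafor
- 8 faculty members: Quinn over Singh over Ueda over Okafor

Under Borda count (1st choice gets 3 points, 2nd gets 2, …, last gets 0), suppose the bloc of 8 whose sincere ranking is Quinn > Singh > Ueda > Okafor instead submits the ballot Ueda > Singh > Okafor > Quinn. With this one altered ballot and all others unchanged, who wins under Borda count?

Borda totals with the altered ballot: Okafor 24, Quinn 53, Ueda 80, Singh 83.
The winner is unchanged: still Singh.

Singh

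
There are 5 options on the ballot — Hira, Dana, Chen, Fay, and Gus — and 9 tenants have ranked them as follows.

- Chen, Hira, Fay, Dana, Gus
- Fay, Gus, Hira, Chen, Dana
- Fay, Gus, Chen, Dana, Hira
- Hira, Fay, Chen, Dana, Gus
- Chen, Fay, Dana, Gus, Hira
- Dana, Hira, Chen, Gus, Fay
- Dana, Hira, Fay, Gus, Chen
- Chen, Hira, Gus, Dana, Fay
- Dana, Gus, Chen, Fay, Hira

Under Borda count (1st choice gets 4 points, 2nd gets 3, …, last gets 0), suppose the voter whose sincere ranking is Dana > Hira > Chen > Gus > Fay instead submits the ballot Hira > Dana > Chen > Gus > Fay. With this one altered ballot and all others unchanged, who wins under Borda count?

Borda totals with the altered ballot: Hira 19, Dana 17, Chen 21, Fay 19, Gus 14.
The winner is unchanged: still Chen.

Chen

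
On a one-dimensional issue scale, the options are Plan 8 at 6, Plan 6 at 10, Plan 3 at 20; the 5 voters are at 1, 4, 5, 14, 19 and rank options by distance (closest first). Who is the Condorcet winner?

Plan 8

With single-peaked preferences on a line, the Condorcet winner is the candidate closest to the median voter.
The median voter (position 5) is closest to Plan 8 at 6.
Check: Plan 8 vs Plan 3 — voters closer to Plan 8: 3 of 5.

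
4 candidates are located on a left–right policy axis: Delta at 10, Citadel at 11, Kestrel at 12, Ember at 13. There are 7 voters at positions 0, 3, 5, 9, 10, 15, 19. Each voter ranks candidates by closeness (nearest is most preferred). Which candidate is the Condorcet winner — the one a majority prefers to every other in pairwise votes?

With single-peaked preferences on a line, the Condorcet winner is the candidate closest to the median voter.
The median voter (position 9) is closest to Delta at 10.
Check: Delta vs Ember — voters closer to Delta: 5 of 7.

Delta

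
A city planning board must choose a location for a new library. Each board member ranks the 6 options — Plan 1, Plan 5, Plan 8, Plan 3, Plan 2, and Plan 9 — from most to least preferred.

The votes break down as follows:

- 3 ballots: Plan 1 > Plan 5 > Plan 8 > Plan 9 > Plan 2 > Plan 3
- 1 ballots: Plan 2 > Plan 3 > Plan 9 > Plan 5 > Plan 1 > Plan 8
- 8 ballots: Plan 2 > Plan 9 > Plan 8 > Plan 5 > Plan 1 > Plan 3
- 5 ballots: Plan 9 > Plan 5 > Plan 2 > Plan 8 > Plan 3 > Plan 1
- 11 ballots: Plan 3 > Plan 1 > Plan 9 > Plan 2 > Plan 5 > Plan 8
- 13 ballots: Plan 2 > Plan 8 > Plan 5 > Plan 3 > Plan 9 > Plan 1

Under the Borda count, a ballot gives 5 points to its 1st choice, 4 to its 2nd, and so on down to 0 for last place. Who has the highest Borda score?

Plan 2

Borda scores:
  Plan 1: 3·5 + 1 + 8·1 + 5·0 + 11·4 + 13·0 = 68
  Plan 5: 3·4 + 2 + 8·2 + 5·4 + 11·1 + 13·3 = 100
  Plan 8: 3·3 + 0 + 8·3 + 5·2 + 11·0 + 13·4 = 95
  Plan 3: 3·0 + 4 + 8·0 + 5·1 + 11·5 + 13·2 = 90
  Plan 2: 3·1 + 5 + 8·5 + 5·3 + 11·2 + 13·5 = 150
  Plan 9: 3·2 + 3 + 8·4 + 5·5 + 11·3 + 13·1 = 112
Plan 2 has the highest total.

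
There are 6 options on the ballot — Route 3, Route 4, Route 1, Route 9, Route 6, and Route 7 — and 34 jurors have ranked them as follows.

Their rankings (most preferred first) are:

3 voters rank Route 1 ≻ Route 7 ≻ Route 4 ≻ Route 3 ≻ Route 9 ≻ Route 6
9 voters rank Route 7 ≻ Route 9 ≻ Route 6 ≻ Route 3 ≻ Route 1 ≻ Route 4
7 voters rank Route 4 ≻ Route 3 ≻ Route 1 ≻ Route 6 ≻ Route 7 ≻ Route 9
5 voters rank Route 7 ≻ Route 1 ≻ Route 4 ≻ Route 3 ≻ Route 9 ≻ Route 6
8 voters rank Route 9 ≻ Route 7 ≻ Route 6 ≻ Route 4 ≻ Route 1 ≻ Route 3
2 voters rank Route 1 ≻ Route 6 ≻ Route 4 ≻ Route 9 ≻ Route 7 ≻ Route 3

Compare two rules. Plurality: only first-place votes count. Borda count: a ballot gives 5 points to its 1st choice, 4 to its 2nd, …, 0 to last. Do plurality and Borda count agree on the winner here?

Yes

Plurality first-place counts: Route 3 0, Route 4 7, Route 1 5, Route 9 8, Route 6 0, Route 7 14 → Route 7.
Borda totals: Route 3 62, Route 4 81, Route 1 83, Route 9 88, Route 6 73, Route 7 123 → Route 7.
The two rules agree on Route 7.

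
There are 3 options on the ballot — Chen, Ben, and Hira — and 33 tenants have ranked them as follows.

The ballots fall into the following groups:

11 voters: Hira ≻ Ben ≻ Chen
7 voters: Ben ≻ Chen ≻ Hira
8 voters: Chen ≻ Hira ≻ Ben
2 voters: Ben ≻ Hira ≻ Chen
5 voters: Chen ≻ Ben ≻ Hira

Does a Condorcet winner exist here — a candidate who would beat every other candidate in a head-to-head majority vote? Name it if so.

No Condorcet winner

Head-to-head results (33 voters total):
Chen vs Ben: Ben wins 20–13.
Chen vs Hira: Chen wins 20–13.
Ben vs Hira: Hira wins 19–14.
No candidate beats all others: Chen beats Hira beats Ben beats Chen, a majority cycle.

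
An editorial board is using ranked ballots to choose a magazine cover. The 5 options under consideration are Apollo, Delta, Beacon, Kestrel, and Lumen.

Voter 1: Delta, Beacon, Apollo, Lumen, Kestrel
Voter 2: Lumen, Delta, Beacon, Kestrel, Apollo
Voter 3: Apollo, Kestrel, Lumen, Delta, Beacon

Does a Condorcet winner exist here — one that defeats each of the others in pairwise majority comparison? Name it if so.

Head-to-head results (3 voters total):
Apollo vs Delta: Delta wins 2–1.
Apollo vs Beacon: Beacon wins 2–1.
Apollo vs Kestrel: Apollo wins 2–1.
Apollo vs Lumen: Apollo wins 2–1.
Delta vs Beacon: Delta wins 3–0.
Delta vs Kestrel: Delta wins 2–1.
Delta vs Lumen: Lumen wins 2–1.
Beacon vs Kestrel: Beacon wins 2–1.
Beacon vs Lumen: Lumen wins 2–1.
Kestrel vs Lumen: Lumen wins 2–1.
No candidate beats all others: Apollo beats Lumen beats Delta beats Apollo, a majority cycle.

No Condorcet winner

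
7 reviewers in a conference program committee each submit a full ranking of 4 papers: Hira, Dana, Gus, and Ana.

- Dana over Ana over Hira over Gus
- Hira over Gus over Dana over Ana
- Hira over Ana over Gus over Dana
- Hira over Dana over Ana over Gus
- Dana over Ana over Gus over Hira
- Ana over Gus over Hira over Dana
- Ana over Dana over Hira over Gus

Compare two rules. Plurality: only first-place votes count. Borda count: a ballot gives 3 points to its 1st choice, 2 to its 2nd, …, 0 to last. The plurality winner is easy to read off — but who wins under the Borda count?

Ana

Plurality first-place counts: Hira 3, Dana 2, Gus 0, Ana 2 → Hira.
Borda totals: Hira 12, Dana 11, Gus 6, Ana 13 → Ana.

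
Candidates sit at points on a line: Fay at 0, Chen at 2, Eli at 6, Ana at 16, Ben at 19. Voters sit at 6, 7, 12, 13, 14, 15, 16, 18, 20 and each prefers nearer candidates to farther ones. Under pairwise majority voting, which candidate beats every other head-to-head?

Ana

With single-peaked preferences on a line, the Condorcet winner is the candidate closest to the median voter.
The median voter (position 14) is closest to Ana at 16.
Check: Ana vs Fay — voters closer to Ana: 7 of 9.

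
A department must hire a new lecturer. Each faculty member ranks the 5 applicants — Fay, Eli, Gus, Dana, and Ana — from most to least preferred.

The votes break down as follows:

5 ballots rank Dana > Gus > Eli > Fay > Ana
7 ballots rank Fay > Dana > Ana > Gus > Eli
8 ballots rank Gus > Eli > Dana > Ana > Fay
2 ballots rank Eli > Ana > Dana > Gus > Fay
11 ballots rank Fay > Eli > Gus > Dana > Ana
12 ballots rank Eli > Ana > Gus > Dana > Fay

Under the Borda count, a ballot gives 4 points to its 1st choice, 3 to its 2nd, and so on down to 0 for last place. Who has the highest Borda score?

Eli

Borda scores:
  Fay: 5·1 + 7·4 + 8·0 + 2·0 + 11·4 + 12·0 = 77
  Eli: 5·2 + 7·0 + 8·3 + 2·4 + 11·3 + 12·4 = 123
  Gus: 5·3 + 7·1 + 8·4 + 2·1 + 11·2 + 12·2 = 102
  Dana: 5·4 + 7·3 + 8·2 + 2·2 + 11·1 + 12·1 = 84
  Ana: 5·0 + 7·2 + 8·1 + 2·3 + 11·0 + 12·3 = 64
Eli has the highest total.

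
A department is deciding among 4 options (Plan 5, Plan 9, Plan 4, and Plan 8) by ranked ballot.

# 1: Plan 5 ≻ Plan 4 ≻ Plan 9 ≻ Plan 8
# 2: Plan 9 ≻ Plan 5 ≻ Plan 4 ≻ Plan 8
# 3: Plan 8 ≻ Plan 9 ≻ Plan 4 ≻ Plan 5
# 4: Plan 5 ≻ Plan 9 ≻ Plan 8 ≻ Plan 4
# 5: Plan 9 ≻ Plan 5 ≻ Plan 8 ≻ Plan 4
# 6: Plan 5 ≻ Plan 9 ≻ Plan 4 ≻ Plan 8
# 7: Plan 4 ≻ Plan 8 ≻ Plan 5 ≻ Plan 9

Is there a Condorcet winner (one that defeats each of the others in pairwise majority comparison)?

Head-to-head results (7 voters total):
Plan 5 vs Plan 9: Plan 5 wins 4–3.
Plan 5 vs Plan 4: Plan 5 wins 5–2.
Plan 5 vs Plan 8: Plan 5 wins 5–2.
Plan 9 vs Plan 4: Plan 9 wins 5–2.
Plan 9 vs Plan 8: Plan 9 wins 5–2.
Plan 4 vs Plan 8: Plan 4 wins 4–3.
Plan 5 beats each rival — Plan 9 (4–3), Plan 4 (5–2), Plan 8 (5–2) — so Plan 5 is the Condorcet winner.

Yes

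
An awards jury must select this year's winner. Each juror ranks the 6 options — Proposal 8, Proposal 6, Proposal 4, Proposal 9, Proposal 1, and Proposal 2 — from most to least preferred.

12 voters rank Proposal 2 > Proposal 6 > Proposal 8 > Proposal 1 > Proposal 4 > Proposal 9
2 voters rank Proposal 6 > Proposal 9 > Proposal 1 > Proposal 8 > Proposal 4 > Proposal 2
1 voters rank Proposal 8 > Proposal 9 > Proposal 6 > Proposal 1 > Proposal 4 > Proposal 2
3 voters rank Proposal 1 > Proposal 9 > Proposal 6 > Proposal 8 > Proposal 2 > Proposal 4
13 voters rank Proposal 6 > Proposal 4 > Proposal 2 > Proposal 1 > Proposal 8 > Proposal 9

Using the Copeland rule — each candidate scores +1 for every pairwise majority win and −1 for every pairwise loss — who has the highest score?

Proposal 6

Pairwise results:
  Proposal 8 vs Proposal 6: Proposal 6 wins 30–1.
  Proposal 8 vs Proposal 4: Proposal 8 wins 18–13.
  Proposal 8 vs Proposal 9: Proposal 8 wins 26–5.
  Proposal 8 vs Proposal 1: Proposal 1 wins 18–13.
  Proposal 8 vs Proposal 2: Proposal 2 wins 25–6.
  Proposal 6 vs Proposal 4: Proposal 6 wins 31–0.
  Proposal 6 vs Proposal 9: Proposal 6 wins 27–4.
  Proposal 6 vs Proposal 1: Proposal 6 wins 28–3.
  Proposal 6 vs Proposal 2: Proposal 6 wins 19–12.
  Proposal 4 vs Proposal 9: Proposal 4 wins 25–6.
  Proposal 4 vs Proposal 1: Proposal 1 wins 18–13.
  Proposal 4 vs Proposal 2: Proposal 4 wins 16–15.
  Proposal 9 vs Proposal 1: Proposal 1 wins 28–3.
  Proposal 9 vs Proposal 2: Proposal 2 wins 25–6.
  Proposal 1 vs Proposal 2: Proposal 2 wins 25–6.
Copeland scores (wins − losses):
  Proposal 8: 2 − 3 = -1
  Proposal 6: 5 − 0 = 5
  Proposal 4: 2 − 3 = -1
  Proposal 9: 0 − 5 = -5
  Proposal 1: 3 − 2 = 1
  Proposal 2: 3 − 2 = 1
Proposal 6 has the best Copeland score.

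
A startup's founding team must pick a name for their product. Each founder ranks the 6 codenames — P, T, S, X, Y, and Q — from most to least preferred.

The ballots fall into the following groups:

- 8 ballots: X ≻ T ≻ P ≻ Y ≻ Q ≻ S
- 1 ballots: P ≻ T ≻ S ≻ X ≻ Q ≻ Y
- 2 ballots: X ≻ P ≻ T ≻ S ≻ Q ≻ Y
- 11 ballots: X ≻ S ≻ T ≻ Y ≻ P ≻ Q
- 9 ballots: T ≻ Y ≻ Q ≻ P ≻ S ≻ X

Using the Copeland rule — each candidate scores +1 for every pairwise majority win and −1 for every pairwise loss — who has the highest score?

X

Pairwise results:
  P vs T: T wins 28–3.
  P vs S: P wins 20–11.
  P vs X: X wins 21–10.
  P vs Y: Y wins 20–11.
  P vs Q: P wins 22–9.
  T vs S: T wins 20–11.
  T vs X: X wins 21–10.
  T vs Y: T wins 31–0.
  T vs Q: T wins 31–0.
  S vs X: X wins 21–10.
  S vs Y: Y wins 17–14.
  S vs Q: Q wins 17–14.
  X vs Y: X wins 22–9.
  X vs Q: X wins 22–9.
  Y vs Q: Y wins 28–3.
Copeland scores (wins − losses):
  P: 2 − 3 = -1
  T: 4 − 1 = 3
  S: 0 − 5 = -5
  X: 5 − 0 = 5
  Y: 3 − 2 = 1
  Q: 1 − 4 = -3
X has the best Copeland score.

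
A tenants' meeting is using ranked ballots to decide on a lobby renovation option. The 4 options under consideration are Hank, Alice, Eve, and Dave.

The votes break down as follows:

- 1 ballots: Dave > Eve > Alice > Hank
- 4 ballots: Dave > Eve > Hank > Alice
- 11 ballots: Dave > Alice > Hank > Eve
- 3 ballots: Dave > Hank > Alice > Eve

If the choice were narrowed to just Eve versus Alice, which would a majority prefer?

Alice

Ballots ranking Eve above Alice: 1+4 = 5.
Ballots ranking Alice above Eve: 11+3 = 14.
Alice wins the head-to-head, 14–5.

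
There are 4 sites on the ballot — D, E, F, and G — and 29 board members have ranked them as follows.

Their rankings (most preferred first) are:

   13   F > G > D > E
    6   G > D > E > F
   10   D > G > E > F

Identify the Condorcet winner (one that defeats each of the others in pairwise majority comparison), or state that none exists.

Head-to-head results (29 voters total):
D vs E: D wins 29–0.
D vs F: D wins 16–13.
D vs G: G wins 19–10.
E vs F: E wins 16–13.
E vs G: G wins 29–0.
F vs G: G wins 16–13.
G beats each rival — D (19–10), E (29–0), F (16–13) — so G is the Condorcet winner.

G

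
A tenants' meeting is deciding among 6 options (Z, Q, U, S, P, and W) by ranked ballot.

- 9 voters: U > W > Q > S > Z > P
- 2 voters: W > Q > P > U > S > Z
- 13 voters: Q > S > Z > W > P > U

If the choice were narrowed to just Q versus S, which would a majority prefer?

Q

Ballots ranking Q above S: 9+2+13 = 24.
Ballots ranking S above Q: 0.
Q wins the head-to-head, 24–0.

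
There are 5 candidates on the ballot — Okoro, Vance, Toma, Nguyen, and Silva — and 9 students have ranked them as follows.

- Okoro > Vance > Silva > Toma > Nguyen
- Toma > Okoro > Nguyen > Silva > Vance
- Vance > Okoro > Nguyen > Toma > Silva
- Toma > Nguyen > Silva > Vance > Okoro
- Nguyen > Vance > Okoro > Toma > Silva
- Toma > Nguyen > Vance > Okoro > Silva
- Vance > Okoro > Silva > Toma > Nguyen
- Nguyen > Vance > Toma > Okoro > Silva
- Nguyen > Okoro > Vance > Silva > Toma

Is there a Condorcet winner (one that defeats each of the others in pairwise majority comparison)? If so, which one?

Head-to-head results (9 voters total):
Okoro vs Vance: Vance wins 6–3.
Okoro vs Toma: Okoro wins 5–4.
Okoro vs Nguyen: Nguyen wins 5–4.
Okoro vs Silva: Okoro wins 8–1.
Vance vs Toma: Vance wins 6–3.
Vance vs Nguyen: Nguyen wins 6–3.
Vance vs Silva: Vance wins 7–2.
Toma vs Nguyen: Toma wins 5–4.
Toma vs Silva: Toma wins 6–3.
Nguyen vs Silva: Nguyen wins 7–2.
No candidate beats all others: Okoro beats Toma beats Nguyen beats Okoro, a majority cycle.

No Condorcet winner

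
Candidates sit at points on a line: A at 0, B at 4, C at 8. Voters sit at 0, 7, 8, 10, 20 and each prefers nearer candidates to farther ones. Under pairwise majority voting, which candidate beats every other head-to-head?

With single-peaked preferences on a line, the Condorcet winner is the candidate closest to the median voter.
The median voter (position 8) is closest to C at 8.
Check: C vs A — voters closer to C: 4 of 5.

C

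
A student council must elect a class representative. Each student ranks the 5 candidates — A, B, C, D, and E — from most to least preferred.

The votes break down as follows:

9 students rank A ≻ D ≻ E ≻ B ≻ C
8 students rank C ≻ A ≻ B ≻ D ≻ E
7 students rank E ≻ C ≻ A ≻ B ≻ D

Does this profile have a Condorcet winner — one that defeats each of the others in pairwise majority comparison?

Head-to-head results (24 voters total):
A vs B: A wins 24–0.
A vs C: C wins 15–9.
A vs D: A wins 24–0.
A vs E: A wins 17–7.
B vs C: C wins 15–9.
B vs D: B wins 15–9.
B vs E: E wins 16–8.
C vs D: C wins 15–9.
C vs E: E wins 16–8.
D vs E: D wins 17–7.
No candidate beats all others: A beats E beats C beats A, a majority cycle.

No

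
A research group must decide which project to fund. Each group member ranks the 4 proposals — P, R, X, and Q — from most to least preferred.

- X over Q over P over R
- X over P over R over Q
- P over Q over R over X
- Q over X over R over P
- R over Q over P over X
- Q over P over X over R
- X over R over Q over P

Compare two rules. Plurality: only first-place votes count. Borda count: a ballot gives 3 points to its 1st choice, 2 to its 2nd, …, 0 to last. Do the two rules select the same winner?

No

Plurality first-place counts: P 1, R 1, X 3, Q 2 → X.
Borda totals: P 9, R 8, X 12, Q 13 → Q.
The two rules disagree: plurality picks X, Borda picks Q.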